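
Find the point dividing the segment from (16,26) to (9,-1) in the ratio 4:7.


Px = (4*9 + 7*16)/11 = 148/11 = 13.4545
Py = (4*(-1) + 7*26)/11 = 178/11 = 16.1818

P = (13.4545, 16.1818)


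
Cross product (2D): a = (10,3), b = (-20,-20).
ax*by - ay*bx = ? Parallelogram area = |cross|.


cross = 10*(-20) - 3*(-20) = -200 + 60 = -140
Parallelogram area = |-140| = 140

cross = -140, parallelogram area = 140


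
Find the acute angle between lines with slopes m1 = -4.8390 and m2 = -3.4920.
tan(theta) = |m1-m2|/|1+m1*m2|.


m1-m2 = -1.347
1+m1*m2 = 17.897788
tan(theta) = |-1.347/17.897788| = 0.075261
theta = arctan(|-1.347/17.897788|) = 4.3040 degrees (acute angle)

4.3040 degrees


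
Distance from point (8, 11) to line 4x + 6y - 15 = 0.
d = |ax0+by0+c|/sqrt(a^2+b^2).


|4*8 + 6*11 - 15| = |83| = 83
sqrt(16 + 36) = sqrt(52) = 7.2111
d = 83/sqrt(52) = 11.5100

11.5100


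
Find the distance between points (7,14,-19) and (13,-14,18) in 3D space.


dx=6, dy=-28, dz=37
d = sqrt(36+784+1369) = sqrt(2189) = 46.7868

46.7868


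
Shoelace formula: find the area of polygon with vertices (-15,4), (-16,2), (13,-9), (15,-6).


sum(xi*y_{i+1}) = -15*2 - 16*(-9) + 13*(-6) + 15*4 = 96
sum(yi*x_{i+1}) = 4*(-16) + 2*13 - 9*15 - 6*(-15) = -83
Area = |96 + 83|/2 = 179/2 = 89.5000

89.5000 sq units


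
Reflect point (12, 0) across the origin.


Reflection rule for origin: (-x, -y)
(12, 0) -> (-12, 0)

(-12, 0)


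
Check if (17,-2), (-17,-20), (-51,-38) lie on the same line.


17*(-20+ 38) - 17*(-38+ 2) - 51*(-2+ 20)
= 306 + 612 - 918 = 0

Yes, collinear (determinant = 0)


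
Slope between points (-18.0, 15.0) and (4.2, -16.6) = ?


dy = -16.6 - 15.0 = -31.6
dx = 4.2 + 18.0 = 22.2
m = -31.6/22.2 = -1.4234

m = -1.4234


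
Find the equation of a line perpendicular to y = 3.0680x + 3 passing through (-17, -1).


Perpendicular slope = -1/m1 = -1/3.0680 = -0.3259
b2 = y0 - m2*x0 = -1 - 17/3.0680 = -1 - 5.5411 = -6.5411

y = -0.3259x - 6.5411


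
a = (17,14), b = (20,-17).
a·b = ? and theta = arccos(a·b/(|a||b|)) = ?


a·b = 17*20 + 14*(-17) = 340 - 238 = 102
|a| = sqrt(289+196) = 22.0227
|b| = sqrt(400+289) = 26.2488
cos(theta) = 102/(sqrt(485)*sqrt(689)) = 102/sqrt(334165) = 0.176449
theta = arccos(102/sqrt(334165)) = 79.8370 degrees

a·b = 102, theta = 79.8370 deg


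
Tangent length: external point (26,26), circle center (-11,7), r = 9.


d = sqrt((26+ 11)^2 + (26-7)^2) = sqrt(1369+361) = 41.5933
L = sqrt(1730.0000 - 81) = sqrt(1649.0000) = 40.6079

40.6079


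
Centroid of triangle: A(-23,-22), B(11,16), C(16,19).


Gx = (-23+11+16)/3 = 4/3 = 1.3333
Gy = (-22+16+19)/3 = 13/3 = 4.3333

G = (1.3333, 4.3333)


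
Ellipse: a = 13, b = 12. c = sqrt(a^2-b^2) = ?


c^2 = 13^2 - 12^2 = 169 - 144 = 25
c = sqrt(25) = 5.0000

c = 5.0000


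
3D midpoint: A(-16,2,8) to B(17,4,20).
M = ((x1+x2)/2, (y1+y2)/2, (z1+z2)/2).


Mx = (-16+17)/2 = 0.5000
My = (2+4)/2 = 3.0000
Mz = (8+20)/2 = 14.0000

M = (0.5000, 3.0000, 14.0000)


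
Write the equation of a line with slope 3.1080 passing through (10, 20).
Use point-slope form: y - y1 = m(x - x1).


y - 20 = 3.1080(x - 10)
y = 3.1080x + 20 - 3.1080*10
y = 3.1080x - 11.0800

y = 3.1080x - 11.0800


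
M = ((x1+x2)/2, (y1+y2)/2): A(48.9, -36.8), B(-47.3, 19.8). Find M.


Mx = (48.9 - 47.3)/2 = 1.6/2 = 0.8000
My = (-36.8 + 19.8)/2 = -17/2 = -8.5000

(0.8000, -8.5000)


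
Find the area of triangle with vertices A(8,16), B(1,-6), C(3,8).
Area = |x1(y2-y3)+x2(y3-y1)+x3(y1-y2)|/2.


8*(-6-8) = -112
1*(8-16) = -8
3*(16+ 6) = 66
sum = -54
Area = |-54|/2 = 27.0000

27.0000 sq units


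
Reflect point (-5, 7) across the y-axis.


Reflection rule for y-axis: (-x, y)
(-5, 7) -> (5, 7)

(5, 7)


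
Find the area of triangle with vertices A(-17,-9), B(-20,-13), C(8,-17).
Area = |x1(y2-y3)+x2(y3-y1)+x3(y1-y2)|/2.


-17*(-13+ 17) = -68
-20*(-17+ 9) = 160
8*(-9+ 13) = 32
sum = 124
Area = |124|/2 = 62.0000

62.0000 sq units


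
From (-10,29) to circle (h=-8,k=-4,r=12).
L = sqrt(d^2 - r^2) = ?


d = sqrt((-10+ 8)^2 + (29+ 4)^2) = sqrt(4+1089) = 33.0606
L = sqrt(1093.0000 - 144) = sqrt(949.0000) = 30.8058

30.8058


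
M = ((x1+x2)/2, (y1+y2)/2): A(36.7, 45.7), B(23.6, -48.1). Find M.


Mx = (36.7 + 23.6)/2 = 60.3/2 = 30.1500
My = (45.7 - 48.1)/2 = -2.4/2 = -1.2000

(30.1500, -1.2000)


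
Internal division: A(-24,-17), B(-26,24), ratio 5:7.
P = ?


Px = (5*(-26) + 7*(-24))/12 = -298/12 = -24.8333
Py = (5*24 + 7*(-17))/12 = 1/12 = 0.0833

P = (-24.8333, 0.0833)


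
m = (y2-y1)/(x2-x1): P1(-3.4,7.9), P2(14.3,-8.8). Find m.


dy = -8.8 - 7.9 = -16.7
dx = 14.3 + 3.4 = 17.7
m = -16.7/17.7 = -0.9435

m = -0.9435


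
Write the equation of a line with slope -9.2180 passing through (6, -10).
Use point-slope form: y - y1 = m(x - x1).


y + 10 = -9.2180(x - 6)
y = -9.2180x - 10 + 9.2180*6
y = -9.2180x + 45.3080

y = -9.2180x + 45.3080


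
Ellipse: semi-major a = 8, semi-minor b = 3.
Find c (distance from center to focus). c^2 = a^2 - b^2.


c^2 = 8^2 - 3^2 = 64 - 9 = 55
c = sqrt(55) = 7.4162

c = 7.4162


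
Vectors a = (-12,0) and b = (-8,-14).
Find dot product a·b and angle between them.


a·b = -12*(-8) + 0*(-14) = 96 + 0 = 96
|a| = sqrt(144+0) = 12.0000
|b| = sqrt(64+196) = 16.1245
cos(theta) = 96/(sqrt(144)*sqrt(260)) = 96/sqrt(37440) = 0.496139
theta = arccos(96/sqrt(37440)) = 60.2551 degrees

a·b = 96, theta = 60.2551 deg


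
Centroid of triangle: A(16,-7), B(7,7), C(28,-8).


Gx = (16+7+28)/3 = 51/3 = 17.0000
Gy = (-7+7- 8)/3 = -8/3 = -2.6667

G = (17.0000, -2.6667)


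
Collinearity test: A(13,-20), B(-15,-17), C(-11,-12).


13*(-17+ 12) - 15*(-12+ 20) - 11*(-20+ 17)
= -65 - 120 + 33 = -152

No, not collinear (determinant = -152)


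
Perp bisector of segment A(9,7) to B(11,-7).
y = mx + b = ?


Midpoint = (10, 0)
Slope of AB = dy/dx = -14/2 = -7.0000
Perp slope = -dx/dy = 2/14 = 0.1429
b = My - (perp slope)*Mx = 0 + (2*10)/(-14) = 0 - 1.4286 = -1.4286

y = 0.1429x - 1.4286


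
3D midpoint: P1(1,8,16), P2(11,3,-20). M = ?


Mx = (1+11)/2 = 6.0000
My = (8+3)/2 = 5.5000
Mz = (16- 20)/2 = -2.0000

M = (6.0000, 5.5000, -2.0000)


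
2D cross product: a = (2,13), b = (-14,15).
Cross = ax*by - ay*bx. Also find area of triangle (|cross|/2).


cross = 2*15 - 13*(-14) = 30 + 182 = 212
Triangle area = |212|/2 = 212/2 = 106.0000

cross = 212, triangle area = 106.0000


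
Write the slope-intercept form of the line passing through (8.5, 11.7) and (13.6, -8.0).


m = (-19.7)/(5.1) = -3.8627
b = y1 - m*x1 = 11.7 - (-19.7*8.5)/(5.1) = 11.7 + 32.8333 = 44.5333

y = -3.8627x + 44.5333


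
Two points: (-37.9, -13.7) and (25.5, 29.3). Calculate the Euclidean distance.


dx = 25.5 + 37.9 = 63.4
dy = 29.3 + 13.7 = 43.0
d = sqrt(4019.56 + 1849.0) = sqrt(5868.56) = 76.6065

76.6065


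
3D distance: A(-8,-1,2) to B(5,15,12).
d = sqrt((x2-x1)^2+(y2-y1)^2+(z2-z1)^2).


dx=13, dy=16, dz=10
d = sqrt(169+256+100) = sqrt(525) = 22.9129

22.9129


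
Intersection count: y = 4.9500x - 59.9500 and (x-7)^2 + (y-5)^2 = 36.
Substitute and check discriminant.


Substitute y = 4.9500x - 59.9500: (x-7)^2 + (4.9500x- 59.9500-5)^2 = 36
Expand to Ax^2 + Bx + C = 0, where b-k = -64.95
A = 1+m^2 = 25.5025
B = 2(m(b-k) - h) = 2(4.9500*(-64.95) - 7) = -657.005
C = h^2 + (b-k)^2 - r^2 = 49 + 4218.5025 - 36 = 4231.5025
disc = B^2-4AC = 431655.5700 - 431655.5700 = 0
disc = 0

1 intersection point (tangent)


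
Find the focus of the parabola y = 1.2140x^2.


a = 1.2140
4a = 4.8560
focus = (0, 1/4.8560) = (0, 0.2059)

Focus = (0, 0.2059)


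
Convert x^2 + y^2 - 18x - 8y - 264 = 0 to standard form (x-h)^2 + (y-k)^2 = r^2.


h = -D/2 = 18/2 = 9
k = -E/2 = 8/2 = 4
r^2 = h^2 + k^2 - F = 81 + 16 + 264 = 361
r = 19

Center (9, 4), radius = 19


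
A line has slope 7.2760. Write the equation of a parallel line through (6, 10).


Parallel lines have equal slopes.
m2 = 7.2760
b2 = 10 - 7.2760*6 = -33.6560

y = 7.2760x - 33.6560


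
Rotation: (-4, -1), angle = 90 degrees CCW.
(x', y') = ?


cos(90) = 0, sin(90) = 1
x' = -4*0 + 1*1 = 1
y' = -4*1 - 1*0 = -4

(1, -4)


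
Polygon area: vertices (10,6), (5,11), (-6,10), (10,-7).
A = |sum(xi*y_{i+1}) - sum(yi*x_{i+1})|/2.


sum(xi*y_{i+1}) = 10*11 + 5*10 - 6*(-7) + 10*6 = 262
sum(yi*x_{i+1}) = 6*5 + 11*(-6) + 10*10 - 7*10 = -6
Area = |262 + 6|/2 = 268/2 = 134.0000

134.0000 sq units


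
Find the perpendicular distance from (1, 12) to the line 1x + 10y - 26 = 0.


|1*1 + 10*12 - 26| = |95| = 95
sqrt(1 + 100) = sqrt(101) = 10.0499
d = 95/sqrt(101) = 9.4529

9.4529


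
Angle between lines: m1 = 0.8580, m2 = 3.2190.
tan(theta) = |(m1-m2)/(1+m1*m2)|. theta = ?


m1-m2 = -2.361
1+m1*m2 = 3.761902
tan(theta) = |-2.361/3.761902| = 0.627608
theta = arctan(|-2.361/3.761902|) = 32.1127 degrees (acute angle)

32.1127 degrees


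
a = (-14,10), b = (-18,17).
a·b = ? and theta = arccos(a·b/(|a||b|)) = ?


a·b = -14*(-18) + 10*17 = 252 + 170 = 422
|a| = sqrt(196+100) = 17.2047
|b| = sqrt(324+289) = 24.7588
cos(theta) = 422/(sqrt(296)*sqrt(613)) = 422/sqrt(181448) = 0.990687
theta = arccos(422/sqrt(181448)) = 7.8257 degrees

a·b = 422, theta = 7.8257 deg


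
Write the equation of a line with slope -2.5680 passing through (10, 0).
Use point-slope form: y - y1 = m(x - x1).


y - 0 = -2.5680(x - 10)
y = -2.5680x + 0 + 2.5680*10
y = -2.5680x + 25.6800

y = -2.5680x + 25.6800


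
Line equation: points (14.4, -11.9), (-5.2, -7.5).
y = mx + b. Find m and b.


m = (4.4)/(-19.6) = -0.2245
b = y1 - m*x1 = -11.9 - (4.4*14.4)/(-19.6) = -11.9 + 3.2327 = -8.6673

y = -0.2245x - 8.6673


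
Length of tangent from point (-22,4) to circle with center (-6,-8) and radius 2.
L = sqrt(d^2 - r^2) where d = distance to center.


d = sqrt((-22+ 6)^2 + (4+ 8)^2) = sqrt(256+144) = 20.0000
L = sqrt(400.0000 - 4) = sqrt(396.0000) = 19.8997

19.8997


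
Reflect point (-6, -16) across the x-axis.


Reflection rule for x-axis: (x, -y)
(-6, -16) -> (-6, 16)

(-6, 16)


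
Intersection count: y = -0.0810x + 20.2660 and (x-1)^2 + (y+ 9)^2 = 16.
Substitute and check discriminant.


Substitute y = -0.0810x + 20.2660: (x-1)^2 + (-0.0810x+20.2660+ 9)^2 = 16
Expand to Ax^2 + Bx + C = 0, where b-k = 29.266
A = 1+m^2 = 1.006561
B = 2(m(b-k) - h) = 2(-0.0810*29.266 - 1) = -6.741092
C = h^2 + (b-k)^2 - r^2 = 1 + 856.498756 - 16 = 841.498756
disc = B^2-4AC = 45.4423 - 3388.0793 = -3342.6370
disc < 0

0 intersection points


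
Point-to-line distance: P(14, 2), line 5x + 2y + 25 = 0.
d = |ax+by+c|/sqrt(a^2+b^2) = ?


|5*14 + 2*2 + 25| = |99| = 99
sqrt(25 + 4) = sqrt(29) = 5.3852
d = 99/sqrt(29) = 18.3838

18.3838


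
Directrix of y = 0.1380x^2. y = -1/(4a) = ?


a = 0.1380
1/(4a) = 1.8116
directrix: y = -1.8116 = -1.8116

y = -1.8116


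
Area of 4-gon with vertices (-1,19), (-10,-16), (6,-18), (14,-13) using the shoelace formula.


sum(xi*y_{i+1}) = -1*(-16) - 10*(-18) + 6*(-13) + 14*19 = 384
sum(yi*x_{i+1}) = 19*(-10) - 16*6 - 18*14 - 13*(-1) = -525
Area = |384 + 525|/2 = 909/2 = 454.5000

454.5000 sq units


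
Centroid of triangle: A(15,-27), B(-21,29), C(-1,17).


Gx = (15- 21- 1)/3 = -7/3 = -2.3333
Gy = (-27+29+17)/3 = 19/3 = 6.3333

G = (-2.3333, 6.3333)


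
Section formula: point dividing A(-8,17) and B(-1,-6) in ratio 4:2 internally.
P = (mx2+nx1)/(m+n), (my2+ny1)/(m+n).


Px = (4*(-1) + 2*(-8))/6 = -20/6 = -3.3333
Py = (4*(-6) + 2*17)/6 = 10/6 = 1.6667

P = (-3.3333, 1.6667)


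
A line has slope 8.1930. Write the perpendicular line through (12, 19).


Perpendicular slope = -1/m1 = -1/8.1930 = -0.1221
b2 = y0 - m2*x0 = 19 + 12/8.1930 = 19 + 1.4647 = 20.4647

y = -0.1221x + 20.4647


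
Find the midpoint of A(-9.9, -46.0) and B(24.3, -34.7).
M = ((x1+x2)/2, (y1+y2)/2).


Mx = (-9.9 + 24.3)/2 = 14.4/2 = 7.2000
My = (-46.0 - 34.7)/2 = -80.7/2 = -40.3500

(7.2000, -40.3500)


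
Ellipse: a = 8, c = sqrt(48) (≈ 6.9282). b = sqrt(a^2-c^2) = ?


b^2 = 8^2 - (sqrt(48))^2 = 64 - 48 = 16
b = sqrt(16) = 4

b = 4


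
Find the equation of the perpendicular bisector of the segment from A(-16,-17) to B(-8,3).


Midpoint = (-12, -7)
Slope of AB = dy/dx = 20/8 = 2.5000
Perp slope = -dx/dy = -8/20 = -0.4000
b = My - (perp slope)*Mx = -7 + (8*(-12))/20 = -7 - 4.8000 = -11.8000

y = -0.4000x - 11.8000


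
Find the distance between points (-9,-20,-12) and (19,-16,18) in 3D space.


dx=28, dy=4, dz=30
d = sqrt(784+16+900) = sqrt(1700) = 41.2311

41.2311


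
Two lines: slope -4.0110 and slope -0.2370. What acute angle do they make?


m1-m2 = -3.774
1+m1*m2 = 1.950607
tan(theta) = |-3.774/1.950607| = 1.934782
theta = arctan(|-3.774/1.950607|) = 62.6676 degrees (acute angle)

62.6676 degrees


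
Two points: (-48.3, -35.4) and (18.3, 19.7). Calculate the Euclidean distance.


dx = 18.3 + 48.3 = 66.6
dy = 19.7 + 35.4 = 55.1
d = sqrt(4435.56 + 3036.01) = sqrt(7471.57) = 86.4382

86.4382


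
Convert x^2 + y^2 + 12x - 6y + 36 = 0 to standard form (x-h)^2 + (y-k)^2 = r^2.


h = -D/2 = -12/2 = -6
k = -E/2 = 6/2 = 3
r^2 = h^2 + k^2 - F = 36 + 9 - 36 = 9
r = 3

Center (-6, 3), radius = 3


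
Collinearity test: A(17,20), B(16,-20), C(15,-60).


17*(-20+ 60) + 16*(-60-20) + 15*(20+ 20)
= 680 - 1280 + 600 = 0

Yes, collinear (determinant = 0)


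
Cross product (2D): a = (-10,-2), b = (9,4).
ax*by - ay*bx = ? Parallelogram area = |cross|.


cross = -10*4 + 2*9 = -40 + 18 = -22
Parallelogram area = |-22| = 22

cross = -22, parallelogram area = 22


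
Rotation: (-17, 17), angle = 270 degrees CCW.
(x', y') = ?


cos(270) = 0, sin(270) = -1
x' = -17*0 - 17*(-1) = 17
y' = -17*(-1) + 17*0 = 17

(17, 17)


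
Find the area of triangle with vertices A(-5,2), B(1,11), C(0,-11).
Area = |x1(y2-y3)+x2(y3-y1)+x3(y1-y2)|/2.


-5*(11+ 11) = -110
1*(-11-2) = -13
0*(2-11) = 0
sum = -123
Area = |-123|/2 = 61.5000

61.5000 sq units


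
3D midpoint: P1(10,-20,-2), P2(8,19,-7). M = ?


Mx = (10+8)/2 = 9.0000
My = (-20+19)/2 = -0.5000
Mz = (-2- 7)/2 = -4.5000

M = (9.0000, -0.5000, -4.5000)


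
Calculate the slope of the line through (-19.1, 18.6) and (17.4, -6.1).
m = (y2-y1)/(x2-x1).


dy = -6.1 - 18.6 = -24.7
dx = 17.4 + 19.1 = 36.5
m = -24.7/36.5 = -0.6767

m = -0.6767


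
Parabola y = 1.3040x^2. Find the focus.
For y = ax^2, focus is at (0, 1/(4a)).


a = 1.3040
4a = 5.2160
focus = (0, 1/5.2160) = (0, 0.1917)

Focus = (0, 0.1917)


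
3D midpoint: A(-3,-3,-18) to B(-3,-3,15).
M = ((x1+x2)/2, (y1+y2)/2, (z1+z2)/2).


Mx = (-3- 3)/2 = -3.0000
My = (-3- 3)/2 = -3.0000
Mz = (-18+15)/2 = -1.5000

M = (-3.0000, -3.0000, -1.5000)


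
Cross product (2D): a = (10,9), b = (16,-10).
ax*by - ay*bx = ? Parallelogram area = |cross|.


cross = 10*(-10) - 9*16 = -100 - 144 = -244
Parallelogram area = |-244| = 244

cross = -244, parallelogram area = 244


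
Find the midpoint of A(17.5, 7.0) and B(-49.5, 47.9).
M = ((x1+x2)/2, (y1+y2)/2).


Mx = (17.5 - 49.5)/2 = -32.0/2 = -16.0000
My = (7.0 + 47.9)/2 = 54.9/2 = 27.4500

(-16.0000, 27.4500)


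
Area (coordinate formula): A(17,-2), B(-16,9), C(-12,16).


17*(9-16) = -119
-16*(16+ 2) = -288
-12*(-2-9) = 132
sum = -275
Area = |-275|/2 = 137.5000

137.5000 sq units


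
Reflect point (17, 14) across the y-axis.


Reflection rule for y-axis: (-x, y)
(17, 14) -> (-17, 14)

(-17, 14)


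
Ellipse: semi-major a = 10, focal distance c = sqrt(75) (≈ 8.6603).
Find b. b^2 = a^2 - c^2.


b^2 = 10^2 - (sqrt(75))^2 = 100 - 75 = 25
b = sqrt(25) = 5

b = 5


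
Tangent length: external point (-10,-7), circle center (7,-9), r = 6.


d = sqrt((-10-7)^2 + (-7+ 9)^2) = sqrt(289+4) = 17.1172
L = sqrt(293.0000 - 36) = sqrt(257.0000) = 16.0312

16.0312


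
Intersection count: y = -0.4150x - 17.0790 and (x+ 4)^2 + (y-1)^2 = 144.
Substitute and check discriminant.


Substitute y = -0.4150x - 17.0790: (x+ 4)^2 + (-0.4150x- 17.0790-1)^2 = 144
Expand to Ax^2 + Bx + C = 0, where b-k = -18.079
A = 1+m^2 = 1.172225
B = 2(m(b-k) - h) = 2(-0.4150*(-18.079) + 4) = 23.00557
C = h^2 + (b-k)^2 - r^2 = 16 + 326.850241 - 144 = 198.850241
disc = B^2-4AC = 529.2563 - 932.3889 = -403.1326
disc < 0

0 intersection points


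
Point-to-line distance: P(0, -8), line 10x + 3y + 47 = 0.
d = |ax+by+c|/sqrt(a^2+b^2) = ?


|10*0 + 3*(-8) + 47| = |23| = 23
sqrt(100 + 9) = sqrt(109) = 10.4403
d = 23/sqrt(109) = 2.2030

2.2030


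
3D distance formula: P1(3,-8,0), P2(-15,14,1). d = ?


dx=-18, dy=22, dz=1
d = sqrt(324+484+1) = sqrt(809) = 28.4429

28.4429


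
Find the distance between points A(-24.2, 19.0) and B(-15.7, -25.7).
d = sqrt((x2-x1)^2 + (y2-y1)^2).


dx = -15.7 + 24.2 = 8.5
dy = -25.7 - 19.0 = -44.7
d = sqrt(72.25 + 1998.09) = sqrt(2070.34) = 45.5010

45.5010


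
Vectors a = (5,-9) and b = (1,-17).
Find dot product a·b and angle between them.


a·b = 5*1 - 9*(-17) = 5 + 153 = 158
|a| = sqrt(25+81) = 10.2956
|b| = sqrt(1+289) = 17.0294
cos(theta) = 158/(sqrt(106)*sqrt(290)) = 158/sqrt(30740) = 0.901167
theta = arccos(158/sqrt(30740)) = 25.6881 degrees

a·b = 158, theta = 25.6881 deg


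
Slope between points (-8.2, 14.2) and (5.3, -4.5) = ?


dy = -4.5 - 14.2 = -18.7
dx = 5.3 + 8.2 = 13.5
m = -18.7/13.5 = -1.3852

m = -1.3852


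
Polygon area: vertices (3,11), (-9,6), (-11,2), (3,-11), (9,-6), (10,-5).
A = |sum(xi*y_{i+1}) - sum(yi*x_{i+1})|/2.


sum(xi*y_{i+1}) = 3*6 - 9*2 - 11*(-11) + 3*(-6) + 9*(-5) + 10*11 = 168
sum(yi*x_{i+1}) = 11*(-9) + 6*(-11) + 2*3 - 11*9 - 6*10 - 5*3 = -333
Area = |168 + 333|/2 = 501/2 = 250.5000

250.5000 sq units


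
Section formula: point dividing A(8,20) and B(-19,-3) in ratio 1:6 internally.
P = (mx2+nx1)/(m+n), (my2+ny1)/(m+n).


Px = (1*(-19) + 6*8)/7 = 29/7 = 4.1429
Py = (1*(-3) + 6*20)/7 = 117/7 = 16.7143

P = (4.1429, 16.7143)


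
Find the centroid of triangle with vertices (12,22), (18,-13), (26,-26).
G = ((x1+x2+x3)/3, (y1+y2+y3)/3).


Gx = (12+18+26)/3 = 56/3 = 18.6667
Gy = (22- 13- 26)/3 = -17/3 = -5.6667

G = (18.6667, -5.6667)


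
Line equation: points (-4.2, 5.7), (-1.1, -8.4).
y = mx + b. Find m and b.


m = (-14.1)/(3.1) = -4.5484
b = y1 - m*x1 = 5.7 - (-14.1*(-4.2))/(3.1) = 5.7 - 19.1032 = -13.4032

y = -4.5484x - 13.4032


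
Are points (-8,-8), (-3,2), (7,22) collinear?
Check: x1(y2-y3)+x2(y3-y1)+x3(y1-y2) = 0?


-8*(2-22) - 3*(22+ 8) + 7*(-8-2)
= 160 - 90 - 70 = 0

Yes, collinear (determinant = 0)


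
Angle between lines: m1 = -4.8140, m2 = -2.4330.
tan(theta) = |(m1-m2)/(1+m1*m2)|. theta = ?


m1-m2 = -2.381
1+m1*m2 = 12.712462
tan(theta) = |-2.381/12.712462| = 0.187297
theta = arctan(|-2.381/12.712462|) = 10.6084 degrees (acute angle)

10.6084 degrees


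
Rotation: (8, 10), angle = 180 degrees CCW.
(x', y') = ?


cos(180) = -1, sin(180) = 0
x' = 8*(-1) - 10*0 = -8
y' = 8*0 + 10*(-1) = -10

(-8, -10)


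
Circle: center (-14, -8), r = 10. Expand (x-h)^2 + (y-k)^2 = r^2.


(x+ 14)^2 + (y+ 8)^2 = 10^2
D = -2h = 28, E = -2k = 16
F = h^2+k^2-r^2 = 196+64-100 = 160

x^2 + y^2 + 28x + 16y + 160 = 0


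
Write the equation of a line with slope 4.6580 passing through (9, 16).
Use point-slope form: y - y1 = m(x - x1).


y - 16 = 4.6580(x - 9)
y = 4.6580x + 16 - 4.6580*9
y = 4.6580x - 25.9220

y = 4.6580x - 25.9220


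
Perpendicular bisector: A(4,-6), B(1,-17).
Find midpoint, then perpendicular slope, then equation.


Midpoint = (2.5, -11.5)
Slope of AB = dy/dx = -11/(-3) = 3.6667
Perp slope = -dx/dy = -3/11 = -0.2727
b = My - (perp slope)*Mx = -11.5 + (-3*2.5)/(-11) = -11.5 + 0.6818 = -10.8182

y = -0.2727x - 10.8182


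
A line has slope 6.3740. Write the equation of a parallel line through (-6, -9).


Parallel lines have equal slopes.
m2 = 6.3740
b2 = -9 - 6.3740*(-6) = 29.2440

y = 6.3740x + 29.2440


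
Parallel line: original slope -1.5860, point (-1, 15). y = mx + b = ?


Parallel lines have equal slopes.
m2 = -1.5860
b2 = 15 + 1.5860*(-1) = 13.4140

y = -1.5860x + 13.4140


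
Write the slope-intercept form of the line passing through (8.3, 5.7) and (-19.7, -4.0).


m = (-9.7)/(-28.0) = 0.3464
b = y1 - m*x1 = 5.7 - (-9.7*8.3)/(-28.0) = 5.7 - 2.8754 = 2.8246

y = 0.3464x + 2.8246


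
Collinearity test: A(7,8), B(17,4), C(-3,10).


7*(4-10) + 17*(10-8) - 3*(8-4)
= -42 + 34 - 12 = -20

No, not collinear (determinant = -20)


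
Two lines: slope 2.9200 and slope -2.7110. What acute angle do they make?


m1-m2 = 5.631
1+m1*m2 = -6.91612
tan(theta) = |5.631/(-6.91612)| = 0.814185
theta = arctan(|5.631/(-6.91612)|) = 39.1520 degrees (acute angle)

39.1520 degrees


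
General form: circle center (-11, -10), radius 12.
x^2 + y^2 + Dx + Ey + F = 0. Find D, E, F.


(x+ 11)^2 + (y+ 10)^2 = 12^2
D = -2h = 22, E = -2k = 20
F = h^2+k^2-r^2 = 121+100-144 = 77

D = 22, E = 20, F = 77


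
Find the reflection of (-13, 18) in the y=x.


Reflection rule for y=x: (y, x)
(-13, 18) -> (18, -13)

(18, -13)


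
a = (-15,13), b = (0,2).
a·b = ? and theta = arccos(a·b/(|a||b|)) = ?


a·b = -15*0 + 13*2 = 0 + 26 = 26
|a| = sqrt(225+169) = 19.8494
|b| = sqrt(0+4) = 2.0000
cos(theta) = 26/(sqrt(394)*sqrt(4)) = 26/sqrt(1576) = 0.654931
theta = arccos(26/sqrt(1576)) = 49.0856 degrees

a·b = 26, theta = 49.0856 deg


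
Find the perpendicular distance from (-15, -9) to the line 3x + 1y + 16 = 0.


|3*(-15) + 1*(-9) + 16| = |-38| = 38
sqrt(9 + 1) = sqrt(10) = 3.1623
d = 38/sqrt(10) = 12.0167

12.0167


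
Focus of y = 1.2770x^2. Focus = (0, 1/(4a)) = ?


a = 1.2770
4a = 5.1080
focus = (0, 1/5.1080) = (0, 0.1958)

Focus = (0, 0.1958)


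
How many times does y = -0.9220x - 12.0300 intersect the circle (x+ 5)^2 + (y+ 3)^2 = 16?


Substitute y = -0.9220x - 12.0300: (x+ 5)^2 + (-0.9220x- 12.0300+ 3)^2 = 16
Expand to Ax^2 + Bx + C = 0, where b-k = -9.03
A = 1+m^2 = 1.850084
B = 2(m(b-k) - h) = 2(-0.9220*(-9.03) + 5) = 26.65132
C = h^2 + (b-k)^2 - r^2 = 25 + 81.5409 - 16 = 90.5409
disc = B^2-4AC = 710.2929 - 670.0331 = 40.2598
disc > 0

2 intersection points


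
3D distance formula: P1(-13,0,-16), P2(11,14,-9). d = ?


dx=24, dy=14, dz=7
d = sqrt(576+196+49) = sqrt(821) = 28.6531

28.6531


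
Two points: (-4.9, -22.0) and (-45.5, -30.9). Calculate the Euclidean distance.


dx = -45.5 + 4.9 = -40.6
dy = -30.9 + 22.0 = -8.9
d = sqrt(1648.36 + 79.21) = sqrt(1727.57) = 41.5640

41.5640


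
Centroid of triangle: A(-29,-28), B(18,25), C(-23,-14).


Gx = (-29+18- 23)/3 = -34/3 = -11.3333
Gy = (-28+25- 14)/3 = -17/3 = -5.6667

G = (-11.3333, -5.6667)


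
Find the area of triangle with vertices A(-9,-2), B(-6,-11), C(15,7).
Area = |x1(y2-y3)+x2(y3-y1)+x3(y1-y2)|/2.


-9*(-11-7) = 162
-6*(7+ 2) = -54
15*(-2+ 11) = 135
sum = 243
Area = |243|/2 = 121.5000

121.5000 sq units


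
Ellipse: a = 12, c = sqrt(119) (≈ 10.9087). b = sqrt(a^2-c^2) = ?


b^2 = 12^2 - (sqrt(119))^2 = 144 - 119 = 25
b = sqrt(25) = 5

b = 5


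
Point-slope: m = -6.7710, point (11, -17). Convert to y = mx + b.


y + 17 = -6.7710(x - 11)
y = -6.7710x - 17 + 6.7710*11
y = -6.7710x + 57.4810

y = -6.7710x + 57.4810


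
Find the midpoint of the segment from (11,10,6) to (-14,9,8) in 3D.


Mx = (11- 14)/2 = -1.5000
My = (10+9)/2 = 9.5000
Mz = (6+8)/2 = 7.0000

M = (-1.5000, 9.5000, 7.0000)


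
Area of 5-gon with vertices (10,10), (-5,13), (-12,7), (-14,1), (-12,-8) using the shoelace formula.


sum(xi*y_{i+1}) = 10*13 - 5*7 - 12*1 - 14*(-8) - 12*10 = 75
sum(yi*x_{i+1}) = 10*(-5) + 13*(-12) + 7*(-14) + 1*(-12) - 8*10 = -396
Area = |75 + 396|/2 = 471/2 = 235.5000

235.5000 sq units


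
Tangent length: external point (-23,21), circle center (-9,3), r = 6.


d = sqrt((-23+ 9)^2 + (21-3)^2) = sqrt(196+324) = 22.8035
L = sqrt(520.0000 - 36) = sqrt(484.0000) = 22.0000

22.0000


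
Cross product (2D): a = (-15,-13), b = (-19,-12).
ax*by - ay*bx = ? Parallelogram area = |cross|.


cross = -15*(-12) + 13*(-19) = 180 - 247 = -67
Parallelogram area = |-67| = 67

cross = -67, parallelogram area = 67


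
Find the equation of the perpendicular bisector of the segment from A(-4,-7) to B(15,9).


Midpoint = (5.5, 1)
Slope of AB = dy/dx = 16/19 = 0.8421
Perp slope = -dx/dy = -19/16 = -1.1875
b = My - (perp slope)*Mx = 1 + (19*5.5)/16 = 1 + 6.5312 = 7.5312

y = -1.1875x + 7.5312


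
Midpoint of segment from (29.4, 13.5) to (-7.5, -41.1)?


Mx = (29.4 - 7.5)/2 = 21.9/2 = 10.9500
My = (13.5 - 41.1)/2 = -27.6/2 = -13.8000

(10.9500, -13.8000)


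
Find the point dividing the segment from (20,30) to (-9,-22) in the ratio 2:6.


Px = (2*(-9) + 6*20)/8 = 102/8 = 12.7500
Py = (2*(-22) + 6*30)/8 = 136/8 = 17.0000

P = (12.7500, 17.0000)


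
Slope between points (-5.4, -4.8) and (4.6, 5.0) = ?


dy = 5.0 + 4.8 = 9.8
dx = 4.6 + 5.4 = 10.0
m = 9.8/10.0 = 0.9800

m = 0.9800


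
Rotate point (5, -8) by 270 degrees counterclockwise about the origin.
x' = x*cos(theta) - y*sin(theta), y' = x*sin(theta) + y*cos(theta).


cos(270) = 0, sin(270) = -1
x' = 5*0 + 8*(-1) = -8
y' = 5*(-1) - 8*0 = -5

(-8, -5)


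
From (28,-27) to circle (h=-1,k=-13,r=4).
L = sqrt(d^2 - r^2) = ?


d = sqrt((28+ 1)^2 + (-27+ 13)^2) = sqrt(841+196) = 32.2025
L = sqrt(1037.0000 - 16) = sqrt(1021.0000) = 31.9531

31.9531


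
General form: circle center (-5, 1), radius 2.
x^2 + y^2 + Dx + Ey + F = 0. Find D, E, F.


(x+ 5)^2 + (y-1)^2 = 2^2
D = -2h = 10, E = -2k = -2
F = h^2+k^2-r^2 = 25+1-4 = 22

D = 10, E = -2, F = 22


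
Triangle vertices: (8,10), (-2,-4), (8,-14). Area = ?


8*(-4+ 14) = 80
-2*(-14-10) = 48
8*(10+ 4) = 112
sum = 240
Area = |240|/2 = 120.0000

120.0000 sq units


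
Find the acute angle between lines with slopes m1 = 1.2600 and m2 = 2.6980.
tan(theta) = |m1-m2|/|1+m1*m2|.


m1-m2 = -1.438
1+m1*m2 = 4.39948
tan(theta) = |-1.438/4.39948| = 0.326857
theta = arctan(|-1.438/4.39948|) = 18.1003 degrees (acute angle)

18.1003 degrees


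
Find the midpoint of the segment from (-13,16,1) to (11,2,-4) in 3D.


Mx = (-13+11)/2 = -1.0000
My = (16+2)/2 = 9.0000
Mz = (1- 4)/2 = -1.5000

M = (-1.0000, 9.0000, -1.5000)


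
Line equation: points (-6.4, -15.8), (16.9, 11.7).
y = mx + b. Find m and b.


m = (27.5)/(23.3) = 1.1803
b = y1 - m*x1 = -15.8 - (27.5*(-6.4))/(23.3) = -15.8 + 7.5536 = -8.2464

y = 1.1803x - 8.2464


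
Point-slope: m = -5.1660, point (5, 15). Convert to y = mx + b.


y - 15 = -5.1660(x - 5)
y = -5.1660x + 15 + 5.1660*5
y = -5.1660x + 40.8300

y = -5.1660x + 40.8300


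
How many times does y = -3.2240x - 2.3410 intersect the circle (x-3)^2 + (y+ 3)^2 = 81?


Substitute y = -3.2240x - 2.3410: (x-3)^2 + (-3.2240x- 2.3410+ 3)^2 = 81
Expand to Ax^2 + Bx + C = 0, where b-k = 0.659
A = 1+m^2 = 11.394176
B = 2(m(b-k) - h) = 2(-3.2240*0.659 - 3) = -10.249232
C = h^2 + (b-k)^2 - r^2 = 9 + 0.434281 - 81 = -71.565719
disc = B^2-4AC = 105.0468 + 3261.7296 = 3366.7764
disc > 0

2 intersection points


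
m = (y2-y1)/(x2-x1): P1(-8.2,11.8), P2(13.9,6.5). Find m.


dy = 6.5 - 11.8 = -5.3
dx = 13.9 + 8.2 = 22.1
m = -5.3/22.1 = -0.2398

m = -0.2398


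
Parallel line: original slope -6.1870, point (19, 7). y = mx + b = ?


Parallel lines have equal slopes.
m2 = -6.1870
b2 = 7 + 6.1870*19 = 124.5530

y = -6.1870x + 124.5530


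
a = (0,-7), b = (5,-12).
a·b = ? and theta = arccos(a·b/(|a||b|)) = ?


a·b = 0*5 - 7*(-12) = 0 + 84 = 84
|a| = sqrt(0+49) = 7.0000
|b| = sqrt(25+144) = 13.0000
cos(theta) = 84/(sqrt(49)*sqrt(169)) = 84/sqrt(8281) = 0.923077
theta = arccos(84/sqrt(8281)) = 22.6199 degrees

a·b = 84, theta = 22.6199 deg


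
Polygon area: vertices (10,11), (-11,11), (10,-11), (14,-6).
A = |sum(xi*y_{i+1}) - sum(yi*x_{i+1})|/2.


sum(xi*y_{i+1}) = 10*11 - 11*(-11) + 10*(-6) + 14*11 = 325
sum(yi*x_{i+1}) = 11*(-11) + 11*10 - 11*14 - 6*10 = -225
Area = |325 + 225|/2 = 550/2 = 275.0000

275.0000 sq units


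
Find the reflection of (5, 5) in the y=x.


Reflection rule for y=x: (y, x)
(5, 5) -> (5, 5)

(5, 5)


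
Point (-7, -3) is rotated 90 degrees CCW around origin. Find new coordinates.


cos(90) = 0, sin(90) = 1
x' = -7*0 + 3*1 = 3
y' = -7*1 - 3*0 = -7

(3, -7)


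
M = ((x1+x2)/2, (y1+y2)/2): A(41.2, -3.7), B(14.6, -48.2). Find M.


Mx = (41.2 + 14.6)/2 = 55.8/2 = 27.9000
My = (-3.7 - 48.2)/2 = -51.9/2 = -25.9500

(27.9000, -25.9500)


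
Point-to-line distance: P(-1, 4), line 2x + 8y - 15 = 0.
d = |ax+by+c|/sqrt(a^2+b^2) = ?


|2*(-1) + 8*4 - 15| = |15| = 15
sqrt(4 + 64) = sqrt(68) = 8.2462
d = 15/sqrt(68) = 1.8190

1.8190


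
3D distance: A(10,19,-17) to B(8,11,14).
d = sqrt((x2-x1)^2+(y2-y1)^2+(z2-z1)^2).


dx=-2, dy=-8, dz=31
d = sqrt(4+64+961) = sqrt(1029) = 32.0780

32.0780


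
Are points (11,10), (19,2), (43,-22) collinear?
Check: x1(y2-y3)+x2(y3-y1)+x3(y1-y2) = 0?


11*(2+ 22) + 19*(-22-10) + 43*(10-2)
= 264 - 608 + 344 = 0

Yes, collinear (determinant = 0)


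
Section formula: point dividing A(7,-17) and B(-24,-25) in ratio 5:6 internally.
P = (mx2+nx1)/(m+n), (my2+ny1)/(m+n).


Px = (5*(-24) + 6*7)/11 = -78/11 = -7.0909
Py = (5*(-25) + 6*(-17))/11 = -227/11 = -20.6364

P = (-7.0909, -20.6364)


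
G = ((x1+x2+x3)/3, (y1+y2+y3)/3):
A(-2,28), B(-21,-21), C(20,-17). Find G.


Gx = (-2- 21+20)/3 = -3/3 = -1.0000
Gy = (28- 21- 17)/3 = -10/3 = -3.3333

G = (-1.0000, -3.3333)


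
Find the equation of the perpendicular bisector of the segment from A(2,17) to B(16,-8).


Midpoint = (9, 4.5)
Slope of AB = dy/dx = -25/14 = -1.7857
Perp slope = -dx/dy = 14/25 = 0.5600
b = My - (perp slope)*Mx = 4.5 + (14*9)/(-25) = 4.5 - 5.0400 = -0.5400

y = 0.5600x - 0.5400


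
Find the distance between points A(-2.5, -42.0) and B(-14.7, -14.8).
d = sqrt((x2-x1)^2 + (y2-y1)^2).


dx = -14.7 + 2.5 = -12.2
dy = -14.8 + 42.0 = 27.2
d = sqrt(148.84 + 739.84) = sqrt(888.68) = 29.8107

29.8107


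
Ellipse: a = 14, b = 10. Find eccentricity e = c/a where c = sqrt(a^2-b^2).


c = sqrt(196-100) = sqrt(96) = 9.7980
e = c/a = sqrt(96)/14 = 0.6999

e = 0.6999


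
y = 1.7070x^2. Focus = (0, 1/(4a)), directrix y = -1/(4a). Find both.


a = 1.7070
1/(4a) = 0.1465
Focus = (0, 0.1465)
Directrix: y = -0.1465

Focus = (0, 0.1465), Directrix: y = -0.1465


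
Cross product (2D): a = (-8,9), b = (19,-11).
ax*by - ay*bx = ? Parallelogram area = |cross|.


cross = -8*(-11) - 9*19 = 88 - 171 = -83
Parallelogram area = |-83| = 83

cross = -83, parallelogram area = 83


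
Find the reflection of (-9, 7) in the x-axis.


Reflection rule for x-axis: (x, -y)
(-9, 7) -> (-9, -7)

(-9, -7)


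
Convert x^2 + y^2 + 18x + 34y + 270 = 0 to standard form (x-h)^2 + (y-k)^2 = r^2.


h = -D/2 = -18/2 = -9
k = -E/2 = -34/2 = -17
r^2 = h^2 + k^2 - F = 81 + 289 - 270 = 100
r = 10

Center (-9, -17), radius = 10


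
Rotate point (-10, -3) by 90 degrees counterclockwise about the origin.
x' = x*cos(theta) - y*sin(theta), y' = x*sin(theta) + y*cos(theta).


cos(90) = 0, sin(90) = 1
x' = -10*0 + 3*1 = 3
y' = -10*1 - 3*0 = -10

(3, -10)


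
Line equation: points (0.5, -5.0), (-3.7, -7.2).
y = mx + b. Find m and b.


m = (-2.2)/(-4.2) = 0.5238
b = y1 - m*x1 = -5.0 - (-2.2*0.5)/(-4.2) = -5.0 - 0.2619 = -5.2619

y = 0.5238x - 5.2619


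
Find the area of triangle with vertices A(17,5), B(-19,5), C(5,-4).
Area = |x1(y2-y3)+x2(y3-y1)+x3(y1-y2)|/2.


17*(5+ 4) = 153
-19*(-4-5) = 171
5*(5-5) = 0
sum = 324
Area = |324|/2 = 162.0000

162.0000 sq units


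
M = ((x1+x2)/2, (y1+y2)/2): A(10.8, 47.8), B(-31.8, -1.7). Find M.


Mx = (10.8 - 31.8)/2 = -21.0/2 = -10.5000
My = (47.8 - 1.7)/2 = 46.1/2 = 23.0500

(-10.5000, 23.0500)


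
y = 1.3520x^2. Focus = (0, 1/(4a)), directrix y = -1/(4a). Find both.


a = 1.3520
1/(4a) = 0.1849
Focus = (0, 0.1849)
Directrix: y = -0.1849

Focus = (0, 0.1849), Directrix: y = -0.1849


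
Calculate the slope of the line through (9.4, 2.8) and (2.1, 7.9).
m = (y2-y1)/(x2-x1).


dy = 7.9 - 2.8 = 5.1
dx = 2.1 - 9.4 = -7.3
m = 5.1/(-7.3) = -0.6986

m = -0.6986


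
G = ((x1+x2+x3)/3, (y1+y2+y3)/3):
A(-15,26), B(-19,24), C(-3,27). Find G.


Gx = (-15- 19- 3)/3 = -37/3 = -12.3333
Gy = (26+24+27)/3 = 77/3 = 25.6667

G = (-12.3333, 25.6667)


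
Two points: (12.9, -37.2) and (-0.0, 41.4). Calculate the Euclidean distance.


dx = -0.0 - 12.9 = -12.9
dy = 41.4 + 37.2 = 78.6
d = sqrt(166.41 + 6177.96) = sqrt(6344.37) = 79.6516

79.6516


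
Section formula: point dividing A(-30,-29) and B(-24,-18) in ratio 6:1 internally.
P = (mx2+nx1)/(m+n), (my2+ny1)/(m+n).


Px = (6*(-24) + 1*(-30))/7 = -174/7 = -24.8571
Py = (6*(-18) + 1*(-29))/7 = -137/7 = -19.5714

P = (-24.8571, -19.5714)


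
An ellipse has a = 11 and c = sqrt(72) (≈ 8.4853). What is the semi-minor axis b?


b^2 = 11^2 - (sqrt(72))^2 = 121 - 72 = 49
b = sqrt(49) = 7

b = 7


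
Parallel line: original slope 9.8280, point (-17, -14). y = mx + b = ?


Parallel lines have equal slopes.
m2 = 9.8280
b2 = -14 - 9.8280*(-17) = 153.0760

y = 9.8280x + 153.0760


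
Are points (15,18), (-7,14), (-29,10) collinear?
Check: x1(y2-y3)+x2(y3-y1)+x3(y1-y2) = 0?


15*(14-10) - 7*(10-18) - 29*(18-14)
= 60 + 56 - 116 = 0

Yes, collinear (determinant = 0)


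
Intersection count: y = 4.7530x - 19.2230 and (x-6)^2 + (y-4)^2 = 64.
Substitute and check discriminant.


Substitute y = 4.7530x - 19.2230: (x-6)^2 + (4.7530x- 19.2230-4)^2 = 64
Expand to Ax^2 + Bx + C = 0, where b-k = -23.223
A = 1+m^2 = 23.591009
B = 2(m(b-k) - h) = 2(4.7530*(-23.223) - 6) = -232.757838
C = h^2 + (b-k)^2 - r^2 = 36 + 539.307729 - 64 = 511.307729
disc = B^2-4AC = 54176.2112 - 48249.0609 = 5927.1503
disc > 0

2 intersection points


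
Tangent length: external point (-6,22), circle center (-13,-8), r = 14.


d = sqrt((-6+ 13)^2 + (22+ 8)^2) = sqrt(49+900) = 30.8058
L = sqrt(949.0000 - 196) = sqrt(753.0000) = 27.4408

27.4408


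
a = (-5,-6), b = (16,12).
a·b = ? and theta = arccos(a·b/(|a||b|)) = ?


a·b = -5*16 - 6*12 = -80 - 72 = -152
|a| = sqrt(25+36) = 7.8102
|b| = sqrt(256+144) = 20.0000
cos(theta) = -152/(sqrt(61)*sqrt(400)) = -152/sqrt(24400) = -0.973080
theta = arccos(-152/sqrt(24400)) = 166.6755 degrees

a·b = -152, theta = 166.6755 deg


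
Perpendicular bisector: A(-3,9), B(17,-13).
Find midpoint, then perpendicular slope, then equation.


Midpoint = (7, -2)
Slope of AB = dy/dx = -22/20 = -1.1000
Perp slope = -dx/dy = 20/22 = 0.9091
b = My - (perp slope)*Mx = -2 + (20*7)/(-22) = -2 - 6.3636 = -8.3636

y = 0.9091x - 8.3636


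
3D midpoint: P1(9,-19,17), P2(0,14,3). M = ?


Mx = (9+0)/2 = 4.5000
My = (-19+14)/2 = -2.5000
Mz = (17+3)/2 = 10.0000

M = (4.5000, -2.5000, 10.0000)


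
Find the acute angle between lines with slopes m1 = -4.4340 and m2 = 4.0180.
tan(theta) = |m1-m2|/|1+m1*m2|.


m1-m2 = -8.452
1+m1*m2 = -16.815812
tan(theta) = |-8.452/(-16.815812)| = 0.502622
theta = arctan(|-8.452/(-16.815812)|) = 26.6851 degrees (acute angle)

26.6851 degrees


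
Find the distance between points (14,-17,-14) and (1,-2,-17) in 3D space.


dx=-13, dy=15, dz=-3
d = sqrt(169+225+9) = sqrt(403) = 20.0749

20.0749


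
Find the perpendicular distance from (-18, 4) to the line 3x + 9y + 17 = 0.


|3*(-18) + 9*4 + 17| = |-1| = 1
sqrt(9 + 81) = sqrt(90) = 9.4868
d = 1/sqrt(90) = 0.1054

0.1054


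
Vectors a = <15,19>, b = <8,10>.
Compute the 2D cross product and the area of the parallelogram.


cross = 15*10 - 19*8 = 150 - 152 = -2
Parallelogram area = |-2| = 2

cross = -2, parallelogram area = 2


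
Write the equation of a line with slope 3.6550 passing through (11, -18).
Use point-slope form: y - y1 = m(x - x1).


y + 18 = 3.6550(x - 11)
y = 3.6550x - 18 - 3.6550*11
y = 3.6550x - 58.2050

y = 3.6550x - 58.2050


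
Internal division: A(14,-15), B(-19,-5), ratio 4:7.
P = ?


Px = (4*(-19) + 7*14)/11 = 22/11 = 2.0000
Py = (4*(-5) + 7*(-15))/11 = -125/11 = -11.3636

P = (2.0000, -11.3636)


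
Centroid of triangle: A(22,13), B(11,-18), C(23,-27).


Gx = (22+11+23)/3 = 56/3 = 18.6667
Gy = (13- 18- 27)/3 = -32/3 = -10.6667

G = (18.6667, -10.6667)


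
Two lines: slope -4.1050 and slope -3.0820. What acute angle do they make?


m1-m2 = -1.023
1+m1*m2 = 13.65161
tan(theta) = |-1.023/13.65161| = 0.074936
theta = arctan(|-1.023/13.65161|) = 4.2855 degrees (acute angle)

4.2855 degrees


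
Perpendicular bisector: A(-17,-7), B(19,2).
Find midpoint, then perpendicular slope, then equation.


Midpoint = (1, -2.5)
Slope of AB = dy/dx = 9/36 = 0.2500
Perp slope = -dx/dy = -36/9 = -4.0000
b = My - (perp slope)*Mx = -2.5 + (36*1)/9 = -2.5 + 4.0000 = 1.5000

y = -4.0000x + 1.5000


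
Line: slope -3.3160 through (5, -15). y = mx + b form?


y + 15 = -3.3160(x - 5)
y = -3.3160x - 15 + 3.3160*5
y = -3.3160x + 1.5800

y = -3.3160x + 1.5800


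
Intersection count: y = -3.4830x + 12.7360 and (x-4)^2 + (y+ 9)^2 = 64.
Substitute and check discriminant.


Substitute y = -3.4830x + 12.7360: (x-4)^2 + (-3.4830x+12.7360+ 9)^2 = 64
Expand to Ax^2 + Bx + C = 0, where b-k = 21.736
A = 1+m^2 = 13.131289
B = 2(m(b-k) - h) = 2(-3.4830*21.736 - 4) = -159.412976
C = h^2 + (b-k)^2 - r^2 = 16 + 472.453696 - 64 = 424.453696
disc = B^2-4AC = 25412.4969 - 22294.4966 = 3118.0003
disc > 0

2 intersection points


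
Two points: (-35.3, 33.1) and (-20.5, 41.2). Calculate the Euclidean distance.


dx = -20.5 + 35.3 = 14.8
dy = 41.2 - 33.1 = 8.1
d = sqrt(219.04 + 65.61) = sqrt(284.65) = 16.8716

16.8716


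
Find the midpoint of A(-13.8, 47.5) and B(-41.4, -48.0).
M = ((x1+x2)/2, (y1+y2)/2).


Mx = (-13.8 - 41.4)/2 = -55.2/2 = -27.6000
My = (47.5 - 48.0)/2 = -0.5/2 = -0.2500

(-27.6000, -0.2500)


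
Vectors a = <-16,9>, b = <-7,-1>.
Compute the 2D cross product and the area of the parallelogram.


cross = -16*(-1) - 9*(-7) = 16 + 63 = 79
Parallelogram area = |79| = 79

cross = 79, parallelogram area = 79


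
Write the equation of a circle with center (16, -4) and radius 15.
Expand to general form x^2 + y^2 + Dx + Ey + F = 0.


(x-16)^2 + (y+ 4)^2 = 15^2
D = -2h = -32, E = -2k = 8
F = h^2+k^2-r^2 = 256+16-225 = 47

x^2 + y^2 - 32x + 8y + 47 = 0


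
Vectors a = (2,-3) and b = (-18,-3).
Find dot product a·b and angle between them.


a·b = 2*(-18) - 3*(-3) = -36 + 9 = -27
|a| = sqrt(4+9) = 3.6056
|b| = sqrt(324+9) = 18.2483
cos(theta) = -27/(sqrt(13)*sqrt(333)) = -27/sqrt(4329) = -0.410365
theta = arccos(-27/sqrt(4329)) = 114.2277 degrees

a·b = -27, theta = 114.2277 deg


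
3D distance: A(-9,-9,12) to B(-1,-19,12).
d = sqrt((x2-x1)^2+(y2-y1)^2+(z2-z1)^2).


dx=8, dy=-10, dz=0
d = sqrt(64+100+0) = sqrt(164) = 12.8062

12.8062


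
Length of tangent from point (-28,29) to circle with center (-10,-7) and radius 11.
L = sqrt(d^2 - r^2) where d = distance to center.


d = sqrt((-28+ 10)^2 + (29+ 7)^2) = sqrt(324+1296) = 40.2492
L = sqrt(1620.0000 - 121) = sqrt(1499.0000) = 38.7169

38.7169


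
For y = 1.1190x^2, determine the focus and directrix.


a = 1.1190
1/(4a) = 0.2234
Focus = (0, 0.2234)
Directrix: y = -0.2234

Focus = (0, 0.2234), Directrix: y = -0.2234


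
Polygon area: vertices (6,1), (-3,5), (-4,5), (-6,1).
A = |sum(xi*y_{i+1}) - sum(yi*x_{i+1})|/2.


sum(xi*y_{i+1}) = 6*5 - 3*5 - 4*1 - 6*1 = 5
sum(yi*x_{i+1}) = 1*(-3) + 5*(-4) + 5*(-6) + 1*6 = -47
Area = |5 + 47|/2 = 52/2 = 26.0000

26.0000 sq units


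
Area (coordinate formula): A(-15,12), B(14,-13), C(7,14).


-15*(-13-14) = 405
14*(14-12) = 28
7*(12+ 13) = 175
sum = 608
Area = |608|/2 = 304.0000

304.0000 sq units


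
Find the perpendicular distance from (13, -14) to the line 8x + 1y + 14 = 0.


|8*13 + 1*(-14) + 14| = |104| = 104
sqrt(64 + 1) = sqrt(65) = 8.0623
d = 104/sqrt(65) = 12.8996

12.8996
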